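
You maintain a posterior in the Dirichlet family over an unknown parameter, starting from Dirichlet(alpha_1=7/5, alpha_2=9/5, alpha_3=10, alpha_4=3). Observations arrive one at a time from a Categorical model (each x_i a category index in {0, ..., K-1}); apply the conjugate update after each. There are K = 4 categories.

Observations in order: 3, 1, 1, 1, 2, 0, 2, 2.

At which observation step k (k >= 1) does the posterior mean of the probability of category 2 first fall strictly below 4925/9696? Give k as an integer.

k = 4

obs 1: x=3 → posterior Dirichlet(7/5, 9/5, 10, 4)
obs 2: x=1 → posterior Dirichlet(7/5, 14/5, 10, 4)
obs 3: x=1 → posterior Dirichlet(7/5, 19/5, 10, 4)
obs 4: x=1 → posterior Dirichlet(7/5, 24/5, 10, 4)
obs 5: x=2 → posterior Dirichlet(7/5, 24/5, 11, 4)
obs 6: x=0 → posterior Dirichlet(12/5, 24/5, 11, 4)
obs 7: x=2 → posterior Dirichlet(12/5, 24/5, 12, 4)
obs 8: x=2 → posterior Dirichlet(12/5, 24/5, 13, 4)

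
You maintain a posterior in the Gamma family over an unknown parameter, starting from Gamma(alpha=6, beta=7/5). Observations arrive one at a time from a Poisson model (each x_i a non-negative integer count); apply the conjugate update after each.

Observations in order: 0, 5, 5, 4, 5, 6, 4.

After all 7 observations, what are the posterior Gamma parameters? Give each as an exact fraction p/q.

obs 1: x=0 → posterior Gamma(6, 12/5)
obs 2: x=5 → posterior Gamma(11, 17/5)
obs 3: x=5 → posterior Gamma(16, 22/5)
obs 4: x=4 → posterior Gamma(20, 27/5)
obs 5: x=5 → posterior Gamma(25, 32/5)
obs 6: x=6 → posterior Gamma(31, 37/5)
obs 7: x=4 → posterior Gamma(35, 42/5)

alpha=35, beta=42/5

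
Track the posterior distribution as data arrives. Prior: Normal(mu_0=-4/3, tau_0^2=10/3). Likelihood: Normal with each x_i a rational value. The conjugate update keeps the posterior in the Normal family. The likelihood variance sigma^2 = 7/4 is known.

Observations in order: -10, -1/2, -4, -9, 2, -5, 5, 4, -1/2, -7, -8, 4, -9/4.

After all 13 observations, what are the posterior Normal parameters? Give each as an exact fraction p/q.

mu_0=-1278/541, tau_0^2=70/541

obs 1: x=-10 → posterior Normal(-428/61, 70/61)
obs 2: x=-1/2 → posterior Normal(-448/101, 70/101)
obs 3: x=-4 → posterior Normal(-608/141, 70/141)
obs 4: x=-9 → posterior Normal(-968/181, 70/181)
obs 5: x=2 → posterior Normal(-888/221, 70/221)
obs 6: x=-5 → posterior Normal(-1088/261, 70/261)
obs 7: x=5 → posterior Normal(-888/301, 10/43)
obs 8: x=4 → posterior Normal(-728/341, 70/341)
obs 9: x=-1/2 → posterior Normal(-748/381, 70/381)
obs 10: x=-7 → posterior Normal(-1028/421, 70/421)
obs 11: x=-8 → posterior Normal(-1348/461, 70/461)
obs 12: x=4 → posterior Normal(-396/167, 70/501)
obs 13: x=-9/4 → posterior Normal(-1278/541, 70/541)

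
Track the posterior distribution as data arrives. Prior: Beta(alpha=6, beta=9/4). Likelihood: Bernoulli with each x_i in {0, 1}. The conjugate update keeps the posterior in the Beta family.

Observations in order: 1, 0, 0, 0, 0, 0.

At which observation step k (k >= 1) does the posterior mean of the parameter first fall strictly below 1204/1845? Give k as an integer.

obs 1: x=1 → posterior Beta(7, 9/4)
obs 2: x=0 → posterior Beta(7, 13/4)
obs 3: x=0 → posterior Beta(7, 17/4)
obs 4: x=0 → posterior Beta(7, 21/4)
obs 5: x=0 → posterior Beta(7, 25/4)
obs 6: x=0 → posterior Beta(7, 29/4)

k = 3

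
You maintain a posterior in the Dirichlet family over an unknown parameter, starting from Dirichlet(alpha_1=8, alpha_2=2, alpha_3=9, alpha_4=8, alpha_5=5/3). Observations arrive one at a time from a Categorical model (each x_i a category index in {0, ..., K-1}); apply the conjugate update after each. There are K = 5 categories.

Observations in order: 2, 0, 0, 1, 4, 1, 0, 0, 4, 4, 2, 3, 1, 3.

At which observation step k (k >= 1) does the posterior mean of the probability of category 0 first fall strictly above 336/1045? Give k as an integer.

obs 1: x=2 → posterior Dirichlet(8, 2, 10, 8, 5/3)
obs 2: x=0 → posterior Dirichlet(9, 2, 10, 8, 5/3)
obs 3: x=0 → posterior Dirichlet(10, 2, 10, 8, 5/3)
obs 4: x=1 → posterior Dirichlet(10, 3, 10, 8, 5/3)
obs 5: x=4 → posterior Dirichlet(10, 3, 10, 8, 8/3)
obs 6: x=1 → posterior Dirichlet(10, 4, 10, 8, 8/3)
obs 7: x=0 → posterior Dirichlet(11, 4, 10, 8, 8/3)
obs 8: x=0 → posterior Dirichlet(12, 4, 10, 8, 8/3)
obs 9: x=4 → posterior Dirichlet(12, 4, 10, 8, 11/3)
obs 10: x=4 → posterior Dirichlet(12, 4, 10, 8, 14/3)
obs 11: x=2 → posterior Dirichlet(12, 4, 11, 8, 14/3)
obs 12: x=3 → posterior Dirichlet(12, 4, 11, 9, 14/3)
obs 13: x=1 → posterior Dirichlet(12, 5, 11, 9, 14/3)
obs 14: x=3 → posterior Dirichlet(12, 5, 11, 10, 14/3)

k = 8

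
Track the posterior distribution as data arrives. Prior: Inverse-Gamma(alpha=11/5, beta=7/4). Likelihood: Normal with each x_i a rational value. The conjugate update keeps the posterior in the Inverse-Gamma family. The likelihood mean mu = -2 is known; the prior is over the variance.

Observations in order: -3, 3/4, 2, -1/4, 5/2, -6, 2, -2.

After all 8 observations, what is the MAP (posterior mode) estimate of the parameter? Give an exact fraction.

obs 1: x=-3 → posterior Inverse-Gamma(27/10, 9/4)
obs 2: x=3/4 → posterior Inverse-Gamma(16/5, 193/32)
obs 3: x=2 → posterior Inverse-Gamma(37/10, 449/32)
obs 4: x=-1/4 → posterior Inverse-Gamma(21/5, 249/16)
obs 5: x=5/2 → posterior Inverse-Gamma(47/10, 411/16)
obs 6: x=-6 → posterior Inverse-Gamma(26/5, 539/16)
obs 7: x=2 → posterior Inverse-Gamma(57/10, 667/16)
obs 8: x=-2 → posterior Inverse-Gamma(31/5, 667/16)

3335/576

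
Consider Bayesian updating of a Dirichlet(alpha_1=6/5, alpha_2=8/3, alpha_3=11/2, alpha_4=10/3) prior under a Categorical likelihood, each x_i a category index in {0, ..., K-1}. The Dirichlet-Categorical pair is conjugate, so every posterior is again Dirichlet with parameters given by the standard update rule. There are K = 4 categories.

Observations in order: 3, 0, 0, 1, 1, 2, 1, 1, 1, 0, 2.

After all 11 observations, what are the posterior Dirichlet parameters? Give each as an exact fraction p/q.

alpha_1=21/5, alpha_2=23/3, alpha_3=15/2, alpha_4=13/3

obs 1: x=3 → posterior Dirichlet(6/5, 8/3, 11/2, 13/3)
obs 2: x=0 → posterior Dirichlet(11/5, 8/3, 11/2, 13/3)
obs 3: x=0 → posterior Dirichlet(16/5, 8/3, 11/2, 13/3)
obs 4: x=1 → posterior Dirichlet(16/5, 11/3, 11/2, 13/3)
obs 5: x=1 → posterior Dirichlet(16/5, 14/3, 11/2, 13/3)
obs 6: x=2 → posterior Dirichlet(16/5, 14/3, 13/2, 13/3)
obs 7: x=1 → posterior Dirichlet(16/5, 17/3, 13/2, 13/3)
obs 8: x=1 → posterior Dirichlet(16/5, 20/3, 13/2, 13/3)
obs 9: x=1 → posterior Dirichlet(16/5, 23/3, 13/2, 13/3)
obs 10: x=0 → posterior Dirichlet(21/5, 23/3, 13/2, 13/3)
obs 11: x=2 → posterior Dirichlet(21/5, 23/3, 15/2, 13/3)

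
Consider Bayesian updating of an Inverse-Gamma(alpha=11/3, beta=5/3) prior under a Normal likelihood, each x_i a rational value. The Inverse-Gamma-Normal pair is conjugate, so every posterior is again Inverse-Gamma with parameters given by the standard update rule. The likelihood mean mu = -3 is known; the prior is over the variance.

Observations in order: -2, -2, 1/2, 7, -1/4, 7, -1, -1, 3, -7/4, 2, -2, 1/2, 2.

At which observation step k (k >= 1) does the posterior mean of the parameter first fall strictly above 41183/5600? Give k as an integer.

obs 1: x=-2 → posterior Inverse-Gamma(25/6, 13/6)
obs 2: x=-2 → posterior Inverse-Gamma(14/3, 8/3)
obs 3: x=1/2 → posterior Inverse-Gamma(31/6, 211/24)
obs 4: x=7 → posterior Inverse-Gamma(17/3, 1411/24)
obs 5: x=-1/4 → posterior Inverse-Gamma(37/6, 6007/96)
obs 6: x=7 → posterior Inverse-Gamma(20/3, 10807/96)
obs 7: x=-1 → posterior Inverse-Gamma(43/6, 10999/96)
obs 8: x=-1 → posterior Inverse-Gamma(23/3, 11191/96)
obs 9: x=3 → posterior Inverse-Gamma(49/6, 12919/96)
obs 10: x=-7/4 → posterior Inverse-Gamma(26/3, 6497/48)
obs 11: x=2 → posterior Inverse-Gamma(55/6, 7097/48)
obs 12: x=-2 → posterior Inverse-Gamma(29/3, 7121/48)
obs 13: x=1/2 → posterior Inverse-Gamma(61/6, 7415/48)
obs 14: x=2 → posterior Inverse-Gamma(32/3, 8015/48)

k = 4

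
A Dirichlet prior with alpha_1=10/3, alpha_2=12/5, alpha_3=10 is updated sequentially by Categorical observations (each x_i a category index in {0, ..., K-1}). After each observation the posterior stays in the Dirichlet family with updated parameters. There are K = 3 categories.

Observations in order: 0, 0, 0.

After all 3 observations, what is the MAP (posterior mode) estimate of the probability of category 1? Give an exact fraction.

obs 1: x=0 → posterior Dirichlet(13/3, 12/5, 10)
obs 2: x=0 → posterior Dirichlet(16/3, 12/5, 10)
obs 3: x=0 → posterior Dirichlet(19/3, 12/5, 10)

21/236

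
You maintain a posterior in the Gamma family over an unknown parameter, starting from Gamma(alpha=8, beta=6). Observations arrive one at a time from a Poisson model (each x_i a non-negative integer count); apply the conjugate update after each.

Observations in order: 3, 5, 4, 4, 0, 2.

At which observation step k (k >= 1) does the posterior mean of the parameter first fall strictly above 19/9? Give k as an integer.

obs 1: x=3 → posterior Gamma(11, 7)
obs 2: x=5 → posterior Gamma(16, 8)
obs 3: x=4 → posterior Gamma(20, 9)
obs 4: x=4 → posterior Gamma(24, 10)
obs 5: x=0 → posterior Gamma(24, 11)
obs 6: x=2 → posterior Gamma(26, 12)

k = 3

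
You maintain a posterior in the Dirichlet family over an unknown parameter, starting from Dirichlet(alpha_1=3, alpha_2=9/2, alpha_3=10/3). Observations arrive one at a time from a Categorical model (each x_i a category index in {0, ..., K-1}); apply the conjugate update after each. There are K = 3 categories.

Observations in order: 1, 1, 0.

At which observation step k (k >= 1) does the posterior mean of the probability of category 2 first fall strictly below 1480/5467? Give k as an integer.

k = 2

obs 1: x=1 → posterior Dirichlet(3, 11/2, 10/3)
obs 2: x=1 → posterior Dirichlet(3, 13/2, 10/3)
obs 3: x=0 → posterior Dirichlet(4, 13/2, 10/3)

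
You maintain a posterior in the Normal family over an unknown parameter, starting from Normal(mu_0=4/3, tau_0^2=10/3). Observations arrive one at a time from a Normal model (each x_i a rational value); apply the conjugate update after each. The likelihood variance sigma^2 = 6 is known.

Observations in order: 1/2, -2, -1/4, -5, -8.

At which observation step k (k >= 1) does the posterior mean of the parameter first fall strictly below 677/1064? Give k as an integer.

k = 2

obs 1: x=1/2 → posterior Normal(29/28, 15/7)
obs 2: x=-2 → posterior Normal(9/38, 30/19)
obs 3: x=-1/4 → posterior Normal(13/96, 5/4)
obs 4: x=-5 → posterior Normal(-3/4, 30/29)
obs 5: x=-8 → posterior Normal(-247/136, 15/17)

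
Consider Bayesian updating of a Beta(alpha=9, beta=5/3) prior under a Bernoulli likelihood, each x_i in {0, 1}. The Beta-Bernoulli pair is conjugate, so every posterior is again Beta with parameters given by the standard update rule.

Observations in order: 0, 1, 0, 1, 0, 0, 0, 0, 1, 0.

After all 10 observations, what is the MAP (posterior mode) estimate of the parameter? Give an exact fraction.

obs 1: x=0 → posterior Beta(9, 8/3)
obs 2: x=1 → posterior Beta(10, 8/3)
obs 3: x=0 → posterior Beta(10, 11/3)
obs 4: x=1 → posterior Beta(11, 11/3)
obs 5: x=0 → posterior Beta(11, 14/3)
obs 6: x=0 → posterior Beta(11, 17/3)
obs 7: x=0 → posterior Beta(11, 20/3)
obs 8: x=0 → posterior Beta(11, 23/3)
obs 9: x=1 → posterior Beta(12, 23/3)
obs 10: x=0 → posterior Beta(12, 26/3)

33/56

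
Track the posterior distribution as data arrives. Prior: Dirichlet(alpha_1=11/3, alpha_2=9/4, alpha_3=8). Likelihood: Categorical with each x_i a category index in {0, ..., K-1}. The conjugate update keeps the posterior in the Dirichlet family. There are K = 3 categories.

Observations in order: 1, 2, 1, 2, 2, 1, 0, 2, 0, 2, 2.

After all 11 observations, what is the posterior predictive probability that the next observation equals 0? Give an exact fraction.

obs 1: x=1 → posterior Dirichlet(11/3, 13/4, 8)
obs 2: x=2 → posterior Dirichlet(11/3, 13/4, 9)
obs 3: x=1 → posterior Dirichlet(11/3, 17/4, 9)
obs 4: x=2 → posterior Dirichlet(11/3, 17/4, 10)
obs 5: x=2 → posterior Dirichlet(11/3, 17/4, 11)
obs 6: x=1 → posterior Dirichlet(11/3, 21/4, 11)
obs 7: x=0 → posterior Dirichlet(14/3, 21/4, 11)
obs 8: x=2 → posterior Dirichlet(14/3, 21/4, 12)
obs 9: x=0 → posterior Dirichlet(17/3, 21/4, 12)
obs 10: x=2 → posterior Dirichlet(17/3, 21/4, 13)
obs 11: x=2 → posterior Dirichlet(17/3, 21/4, 14)

68/299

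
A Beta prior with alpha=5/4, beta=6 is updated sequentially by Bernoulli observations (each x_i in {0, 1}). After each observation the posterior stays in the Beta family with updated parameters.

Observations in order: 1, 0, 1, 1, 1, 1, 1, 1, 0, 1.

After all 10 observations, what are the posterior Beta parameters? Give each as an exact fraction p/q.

obs 1: x=1 → posterior Beta(9/4, 6)
obs 2: x=0 → posterior Beta(9/4, 7)
obs 3: x=1 → posterior Beta(13/4, 7)
obs 4: x=1 → posterior Beta(17/4, 7)
obs 5: x=1 → posterior Beta(21/4, 7)
obs 6: x=1 → posterior Beta(25/4, 7)
obs 7: x=1 → posterior Beta(29/4, 7)
obs 8: x=1 → posterior Beta(33/4, 7)
obs 9: x=0 → posterior Beta(33/4, 8)
obs 10: x=1 → posterior Beta(37/4, 8)

alpha=37/4, beta=8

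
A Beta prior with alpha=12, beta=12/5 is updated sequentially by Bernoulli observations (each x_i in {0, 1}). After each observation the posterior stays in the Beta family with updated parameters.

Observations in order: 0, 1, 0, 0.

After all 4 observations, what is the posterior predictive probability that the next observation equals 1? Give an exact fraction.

obs 1: x=0 → posterior Beta(12, 17/5)
obs 2: x=1 → posterior Beta(13, 17/5)
obs 3: x=0 → posterior Beta(13, 22/5)
obs 4: x=0 → posterior Beta(13, 27/5)

65/92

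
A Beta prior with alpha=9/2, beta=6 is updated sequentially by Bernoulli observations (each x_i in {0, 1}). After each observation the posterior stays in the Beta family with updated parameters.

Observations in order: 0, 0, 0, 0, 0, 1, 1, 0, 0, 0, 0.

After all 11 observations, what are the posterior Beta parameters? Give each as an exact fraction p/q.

alpha=13/2, beta=15

obs 1: x=0 → posterior Beta(9/2, 7)
obs 2: x=0 → posterior Beta(9/2, 8)
obs 3: x=0 → posterior Beta(9/2, 9)
obs 4: x=0 → posterior Beta(9/2, 10)
obs 5: x=0 → posterior Beta(9/2, 11)
obs 6: x=1 → posterior Beta(11/2, 11)
obs 7: x=1 → posterior Beta(13/2, 11)
obs 8: x=0 → posterior Beta(13/2, 12)
obs 9: x=0 → posterior Beta(13/2, 13)
obs 10: x=0 → posterior Beta(13/2, 14)
obs 11: x=0 → posterior Beta(13/2, 15)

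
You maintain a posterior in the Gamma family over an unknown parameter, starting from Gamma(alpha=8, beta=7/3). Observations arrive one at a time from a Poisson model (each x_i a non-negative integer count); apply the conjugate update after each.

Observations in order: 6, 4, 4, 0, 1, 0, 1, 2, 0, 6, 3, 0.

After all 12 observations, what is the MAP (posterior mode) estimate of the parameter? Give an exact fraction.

obs 1: x=6 → posterior Gamma(14, 10/3)
obs 2: x=4 → posterior Gamma(18, 13/3)
obs 3: x=4 → posterior Gamma(22, 16/3)
obs 4: x=0 → posterior Gamma(22, 19/3)
obs 5: x=1 → posterior Gamma(23, 22/3)
obs 6: x=0 → posterior Gamma(23, 25/3)
obs 7: x=1 → posterior Gamma(24, 28/3)
obs 8: x=2 → posterior Gamma(26, 31/3)
obs 9: x=0 → posterior Gamma(26, 34/3)
obs 10: x=6 → posterior Gamma(32, 37/3)
obs 11: x=3 → posterior Gamma(35, 40/3)
obs 12: x=0 → posterior Gamma(35, 43/3)

102/43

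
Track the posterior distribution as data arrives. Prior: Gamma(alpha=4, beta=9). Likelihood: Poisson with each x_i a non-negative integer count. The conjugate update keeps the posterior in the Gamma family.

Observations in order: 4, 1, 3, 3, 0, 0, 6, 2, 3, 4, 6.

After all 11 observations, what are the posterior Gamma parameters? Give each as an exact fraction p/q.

alpha=36, beta=20

obs 1: x=4 → posterior Gamma(8, 10)
obs 2: x=1 → posterior Gamma(9, 11)
obs 3: x=3 → posterior Gamma(12, 12)
obs 4: x=3 → posterior Gamma(15, 13)
obs 5: x=0 → posterior Gamma(15, 14)
obs 6: x=0 → posterior Gamma(15, 15)
obs 7: x=6 → posterior Gamma(21, 16)
obs 8: x=2 → posterior Gamma(23, 17)
obs 9: x=3 → posterior Gamma(26, 18)
obs 10: x=4 → posterior Gamma(30, 19)
obs 11: x=6 → posterior Gamma(36, 20)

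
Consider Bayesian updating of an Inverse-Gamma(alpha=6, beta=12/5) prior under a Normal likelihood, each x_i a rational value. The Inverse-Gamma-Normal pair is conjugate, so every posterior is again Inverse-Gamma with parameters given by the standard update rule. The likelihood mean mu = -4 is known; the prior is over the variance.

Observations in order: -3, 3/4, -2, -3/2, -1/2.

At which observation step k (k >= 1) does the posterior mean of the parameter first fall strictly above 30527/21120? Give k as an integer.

k = 2

obs 1: x=-3 → posterior Inverse-Gamma(13/2, 29/10)
obs 2: x=3/4 → posterior Inverse-Gamma(7, 2269/160)
obs 3: x=-2 → posterior Inverse-Gamma(15/2, 2589/160)
obs 4: x=-3/2 → posterior Inverse-Gamma(8, 3089/160)
obs 5: x=-1/2 → posterior Inverse-Gamma(17/2, 4069/160)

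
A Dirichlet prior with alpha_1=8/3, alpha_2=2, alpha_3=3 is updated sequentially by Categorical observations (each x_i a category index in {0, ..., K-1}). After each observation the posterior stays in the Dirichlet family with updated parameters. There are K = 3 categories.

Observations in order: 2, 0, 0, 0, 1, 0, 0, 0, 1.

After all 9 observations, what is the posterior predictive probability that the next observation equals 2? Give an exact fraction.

obs 1: x=2 → posterior Dirichlet(8/3, 2, 4)
obs 2: x=0 → posterior Dirichlet(11/3, 2, 4)
obs 3: x=0 → posterior Dirichlet(14/3, 2, 4)
obs 4: x=0 → posterior Dirichlet(17/3, 2, 4)
obs 5: x=1 → posterior Dirichlet(17/3, 3, 4)
obs 6: x=0 → posterior Dirichlet(20/3, 3, 4)
obs 7: x=0 → posterior Dirichlet(23/3, 3, 4)
obs 8: x=0 → posterior Dirichlet(26/3, 3, 4)
obs 9: x=1 → posterior Dirichlet(26/3, 4, 4)

6/25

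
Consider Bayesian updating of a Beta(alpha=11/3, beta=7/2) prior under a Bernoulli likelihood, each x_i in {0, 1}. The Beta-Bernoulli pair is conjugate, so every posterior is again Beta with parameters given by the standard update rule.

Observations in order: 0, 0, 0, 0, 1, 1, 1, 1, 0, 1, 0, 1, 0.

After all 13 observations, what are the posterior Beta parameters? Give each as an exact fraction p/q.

obs 1: x=0 → posterior Beta(11/3, 9/2)
obs 2: x=0 → posterior Beta(11/3, 11/2)
obs 3: x=0 → posterior Beta(11/3, 13/2)
obs 4: x=0 → posterior Beta(11/3, 15/2)
obs 5: x=1 → posterior Beta(14/3, 15/2)
obs 6: x=1 → posterior Beta(17/3, 15/2)
obs 7: x=1 → posterior Beta(20/3, 15/2)
obs 8: x=1 → posterior Beta(23/3, 15/2)
obs 9: x=0 → posterior Beta(23/3, 17/2)
obs 10: x=1 → posterior Beta(26/3, 17/2)
obs 11: x=0 → posterior Beta(26/3, 19/2)
obs 12: x=1 → posterior Beta(29/3, 19/2)
obs 13: x=0 → posterior Beta(29/3, 21/2)

alpha=29/3, beta=21/2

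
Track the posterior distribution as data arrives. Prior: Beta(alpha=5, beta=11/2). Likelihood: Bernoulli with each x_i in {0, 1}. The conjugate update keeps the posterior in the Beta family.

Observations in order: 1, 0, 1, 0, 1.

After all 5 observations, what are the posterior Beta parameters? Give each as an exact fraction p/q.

obs 1: x=1 → posterior Beta(6, 11/2)
obs 2: x=0 → posterior Beta(6, 13/2)
obs 3: x=1 → posterior Beta(7, 13/2)
obs 4: x=0 → posterior Beta(7, 15/2)
obs 5: x=1 → posterior Beta(8, 15/2)

alpha=8, beta=15/2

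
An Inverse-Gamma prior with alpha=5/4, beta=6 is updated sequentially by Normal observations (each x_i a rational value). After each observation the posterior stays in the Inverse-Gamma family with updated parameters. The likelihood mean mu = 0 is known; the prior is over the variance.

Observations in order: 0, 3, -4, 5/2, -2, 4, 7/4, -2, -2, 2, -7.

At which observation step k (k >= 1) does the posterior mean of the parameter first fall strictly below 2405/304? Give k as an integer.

obs 1: x=0 → posterior Inverse-Gamma(7/4, 6)
obs 2: x=3 → posterior Inverse-Gamma(9/4, 21/2)
obs 3: x=-4 → posterior Inverse-Gamma(11/4, 37/2)
obs 4: x=5/2 → posterior Inverse-Gamma(13/4, 173/8)
obs 5: x=-2 → posterior Inverse-Gamma(15/4, 189/8)
obs 6: x=4 → posterior Inverse-Gamma(17/4, 253/8)
obs 7: x=7/4 → posterior Inverse-Gamma(19/4, 1061/32)
obs 8: x=-2 → posterior Inverse-Gamma(21/4, 1125/32)
obs 9: x=-2 → posterior Inverse-Gamma(23/4, 1189/32)
obs 10: x=2 → posterior Inverse-Gamma(25/4, 1253/32)
obs 11: x=-7 → posterior Inverse-Gamma(27/4, 2037/32)

k = 9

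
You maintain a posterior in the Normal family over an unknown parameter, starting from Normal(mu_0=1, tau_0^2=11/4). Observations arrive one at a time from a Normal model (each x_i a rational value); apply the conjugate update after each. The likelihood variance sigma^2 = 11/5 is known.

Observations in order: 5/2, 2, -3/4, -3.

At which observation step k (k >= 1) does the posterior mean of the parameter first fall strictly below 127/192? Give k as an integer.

k = 4

obs 1: x=5/2 → posterior Normal(11/6, 11/9)
obs 2: x=2 → posterior Normal(53/28, 11/14)
obs 3: x=-3/4 → posterior Normal(91/76, 11/19)
obs 4: x=-3 → posterior Normal(31/96, 11/24)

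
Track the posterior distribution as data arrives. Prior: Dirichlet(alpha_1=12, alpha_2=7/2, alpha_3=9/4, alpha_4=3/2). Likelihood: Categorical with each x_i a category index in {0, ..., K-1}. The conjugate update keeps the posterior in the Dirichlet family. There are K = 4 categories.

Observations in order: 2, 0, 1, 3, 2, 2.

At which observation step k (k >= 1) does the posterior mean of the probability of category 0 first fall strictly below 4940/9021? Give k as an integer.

obs 1: x=2 → posterior Dirichlet(12, 7/2, 13/4, 3/2)
obs 2: x=0 → posterior Dirichlet(13, 7/2, 13/4, 3/2)
obs 3: x=1 → posterior Dirichlet(13, 9/2, 13/4, 3/2)
obs 4: x=3 → posterior Dirichlet(13, 9/2, 13/4, 5/2)
obs 5: x=2 → posterior Dirichlet(13, 9/2, 17/4, 5/2)
obs 6: x=2 → posterior Dirichlet(13, 9/2, 21/4, 5/2)

k = 5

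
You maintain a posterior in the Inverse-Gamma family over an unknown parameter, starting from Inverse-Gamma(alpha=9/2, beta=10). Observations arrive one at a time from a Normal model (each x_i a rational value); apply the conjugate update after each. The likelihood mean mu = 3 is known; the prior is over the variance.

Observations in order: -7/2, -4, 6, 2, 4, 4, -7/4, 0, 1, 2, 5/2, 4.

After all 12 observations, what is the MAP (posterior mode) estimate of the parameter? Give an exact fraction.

obs 1: x=-7/2 → posterior Inverse-Gamma(5, 249/8)
obs 2: x=-4 → posterior Inverse-Gamma(11/2, 445/8)
obs 3: x=6 → posterior Inverse-Gamma(6, 481/8)
obs 4: x=2 → posterior Inverse-Gamma(13/2, 485/8)
obs 5: x=4 → posterior Inverse-Gamma(7, 489/8)
obs 6: x=4 → posterior Inverse-Gamma(15/2, 493/8)
obs 7: x=-7/4 → posterior Inverse-Gamma(8, 2333/32)
obs 8: x=0 → posterior Inverse-Gamma(17/2, 2477/32)
obs 9: x=1 → posterior Inverse-Gamma(9, 2541/32)
obs 10: x=2 → posterior Inverse-Gamma(19/2, 2557/32)
obs 11: x=5/2 → posterior Inverse-Gamma(10, 2561/32)
obs 12: x=4 → posterior Inverse-Gamma(21/2, 2577/32)

2577/368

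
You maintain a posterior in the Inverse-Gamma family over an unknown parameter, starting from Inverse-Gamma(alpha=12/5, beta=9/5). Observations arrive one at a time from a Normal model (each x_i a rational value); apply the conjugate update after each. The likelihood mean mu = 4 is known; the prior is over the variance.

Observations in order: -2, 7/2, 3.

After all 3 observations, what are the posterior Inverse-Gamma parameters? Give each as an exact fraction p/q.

obs 1: x=-2 → posterior Inverse-Gamma(29/10, 99/5)
obs 2: x=7/2 → posterior Inverse-Gamma(17/5, 797/40)
obs 3: x=3 → posterior Inverse-Gamma(39/10, 817/40)

alpha=39/10, beta=817/40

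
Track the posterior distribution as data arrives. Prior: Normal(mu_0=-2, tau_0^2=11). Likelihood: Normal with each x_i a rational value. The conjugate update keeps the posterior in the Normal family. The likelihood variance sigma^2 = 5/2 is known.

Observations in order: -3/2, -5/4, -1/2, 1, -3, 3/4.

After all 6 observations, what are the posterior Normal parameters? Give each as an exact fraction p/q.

obs 1: x=-3/2 → posterior Normal(-43/27, 55/27)
obs 2: x=-5/4 → posterior Normal(-141/98, 55/49)
obs 3: x=-1/2 → posterior Normal(-163/142, 55/71)
obs 4: x=1 → posterior Normal(-119/186, 55/93)
obs 5: x=-3 → posterior Normal(-251/230, 11/23)
obs 6: x=3/4 → posterior Normal(-109/137, 55/137)

mu_0=-109/137, tau_0^2=55/137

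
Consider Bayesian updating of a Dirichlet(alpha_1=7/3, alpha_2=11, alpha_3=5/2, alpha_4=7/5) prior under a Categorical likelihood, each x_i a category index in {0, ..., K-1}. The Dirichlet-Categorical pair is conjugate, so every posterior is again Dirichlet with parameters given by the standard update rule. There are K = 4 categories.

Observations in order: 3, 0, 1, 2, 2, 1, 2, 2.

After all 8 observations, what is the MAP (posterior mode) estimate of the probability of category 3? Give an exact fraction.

obs 1: x=3 → posterior Dirichlet(7/3, 11, 5/2, 12/5)
obs 2: x=0 → posterior Dirichlet(10/3, 11, 5/2, 12/5)
obs 3: x=1 → posterior Dirichlet(10/3, 12, 5/2, 12/5)
obs 4: x=2 → posterior Dirichlet(10/3, 12, 7/2, 12/5)
obs 5: x=2 → posterior Dirichlet(10/3, 12, 9/2, 12/5)
obs 6: x=1 → posterior Dirichlet(10/3, 13, 9/2, 12/5)
obs 7: x=2 → posterior Dirichlet(10/3, 13, 11/2, 12/5)
obs 8: x=2 → posterior Dirichlet(10/3, 13, 13/2, 12/5)

6/91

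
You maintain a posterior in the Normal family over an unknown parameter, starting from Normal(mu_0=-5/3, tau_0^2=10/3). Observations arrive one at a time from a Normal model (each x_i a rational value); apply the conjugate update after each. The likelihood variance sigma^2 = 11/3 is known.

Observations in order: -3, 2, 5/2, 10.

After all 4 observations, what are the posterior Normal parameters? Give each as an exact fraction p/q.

obs 1: x=-3 → posterior Normal(-145/63, 110/63)
obs 2: x=2 → posterior Normal(-85/93, 110/93)
obs 3: x=5/2 → posterior Normal(-10/123, 110/123)
obs 4: x=10 → posterior Normal(290/153, 110/153)

mu_0=290/153, tau_0^2=110/153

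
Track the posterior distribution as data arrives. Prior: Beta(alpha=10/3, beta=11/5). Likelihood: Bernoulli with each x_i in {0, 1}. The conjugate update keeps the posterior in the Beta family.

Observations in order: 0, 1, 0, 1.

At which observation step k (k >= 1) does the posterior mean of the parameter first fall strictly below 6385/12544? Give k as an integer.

k = 3

obs 1: x=0 → posterior Beta(10/3, 16/5)
obs 2: x=1 → posterior Beta(13/3, 16/5)
obs 3: x=0 → posterior Beta(13/3, 21/5)
obs 4: x=1 → posterior Beta(16/3, 21/5)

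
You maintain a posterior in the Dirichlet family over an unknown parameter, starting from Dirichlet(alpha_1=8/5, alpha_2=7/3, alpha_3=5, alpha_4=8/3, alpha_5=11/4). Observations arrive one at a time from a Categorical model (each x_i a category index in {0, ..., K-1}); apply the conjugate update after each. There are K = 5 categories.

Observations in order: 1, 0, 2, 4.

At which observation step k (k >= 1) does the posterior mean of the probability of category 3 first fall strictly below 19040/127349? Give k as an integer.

k = 4

obs 1: x=1 → posterior Dirichlet(8/5, 10/3, 5, 8/3, 11/4)
obs 2: x=0 → posterior Dirichlet(13/5, 10/3, 5, 8/3, 11/4)
obs 3: x=2 → posterior Dirichlet(13/5, 10/3, 6, 8/3, 11/4)
obs 4: x=4 → posterior Dirichlet(13/5, 10/3, 6, 8/3, 15/4)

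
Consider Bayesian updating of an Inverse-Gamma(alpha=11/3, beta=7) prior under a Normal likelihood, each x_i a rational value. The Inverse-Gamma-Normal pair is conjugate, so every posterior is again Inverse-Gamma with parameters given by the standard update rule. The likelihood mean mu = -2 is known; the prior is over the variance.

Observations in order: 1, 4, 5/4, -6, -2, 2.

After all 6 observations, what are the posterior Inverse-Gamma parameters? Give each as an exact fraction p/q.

alpha=20/3, beta=1625/32

obs 1: x=1 → posterior Inverse-Gamma(25/6, 23/2)
obs 2: x=4 → posterior Inverse-Gamma(14/3, 59/2)
obs 3: x=5/4 → posterior Inverse-Gamma(31/6, 1113/32)
obs 4: x=-6 → posterior Inverse-Gamma(17/3, 1369/32)
obs 5: x=-2 → posterior Inverse-Gamma(37/6, 1369/32)
obs 6: x=2 → posterior Inverse-Gamma(20/3, 1625/32)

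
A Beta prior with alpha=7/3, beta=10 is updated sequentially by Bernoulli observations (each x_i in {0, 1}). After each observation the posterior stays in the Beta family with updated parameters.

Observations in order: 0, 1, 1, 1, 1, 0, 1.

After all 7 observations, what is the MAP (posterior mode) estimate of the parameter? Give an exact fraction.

19/52

obs 1: x=0 → posterior Beta(7/3, 11)
obs 2: x=1 → posterior Beta(10/3, 11)
obs 3: x=1 → posterior Beta(13/3, 11)
obs 4: x=1 → posterior Beta(16/3, 11)
obs 5: x=1 → posterior Beta(19/3, 11)
obs 6: x=0 → posterior Beta(19/3, 12)
obs 7: x=1 → posterior Beta(22/3, 12)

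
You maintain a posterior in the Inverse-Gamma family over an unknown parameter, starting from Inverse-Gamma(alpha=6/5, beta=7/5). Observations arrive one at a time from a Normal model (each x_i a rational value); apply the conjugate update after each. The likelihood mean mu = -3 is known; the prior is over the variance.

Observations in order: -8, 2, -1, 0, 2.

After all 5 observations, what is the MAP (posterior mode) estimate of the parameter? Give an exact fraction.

454/47

obs 1: x=-8 → posterior Inverse-Gamma(17/10, 139/10)
obs 2: x=2 → posterior Inverse-Gamma(11/5, 132/5)
obs 3: x=-1 → posterior Inverse-Gamma(27/10, 142/5)
obs 4: x=0 → posterior Inverse-Gamma(16/5, 329/10)
obs 5: x=2 → posterior Inverse-Gamma(37/10, 227/5)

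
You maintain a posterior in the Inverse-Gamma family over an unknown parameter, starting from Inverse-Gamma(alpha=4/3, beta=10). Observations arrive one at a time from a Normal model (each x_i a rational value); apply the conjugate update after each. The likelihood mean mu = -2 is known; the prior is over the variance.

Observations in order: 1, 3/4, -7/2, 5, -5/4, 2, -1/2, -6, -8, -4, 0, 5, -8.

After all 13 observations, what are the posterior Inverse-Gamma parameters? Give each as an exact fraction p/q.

obs 1: x=1 → posterior Inverse-Gamma(11/6, 29/2)
obs 2: x=3/4 → posterior Inverse-Gamma(7/3, 585/32)
obs 3: x=-7/2 → posterior Inverse-Gamma(17/6, 621/32)
obs 4: x=5 → posterior Inverse-Gamma(10/3, 1405/32)
obs 5: x=-5/4 → posterior Inverse-Gamma(23/6, 707/16)
obs 6: x=2 → posterior Inverse-Gamma(13/3, 835/16)
obs 7: x=-1/2 → posterior Inverse-Gamma(29/6, 853/16)
obs 8: x=-6 → posterior Inverse-Gamma(16/3, 981/16)
obs 9: x=-8 → posterior Inverse-Gamma(35/6, 1269/16)
obs 10: x=-4 → posterior Inverse-Gamma(19/3, 1301/16)
obs 11: x=0 → posterior Inverse-Gamma(41/6, 1333/16)
obs 12: x=5 → posterior Inverse-Gamma(22/3, 1725/16)
obs 13: x=-8 → posterior Inverse-Gamma(47/6, 2013/16)

alpha=47/6, beta=2013/16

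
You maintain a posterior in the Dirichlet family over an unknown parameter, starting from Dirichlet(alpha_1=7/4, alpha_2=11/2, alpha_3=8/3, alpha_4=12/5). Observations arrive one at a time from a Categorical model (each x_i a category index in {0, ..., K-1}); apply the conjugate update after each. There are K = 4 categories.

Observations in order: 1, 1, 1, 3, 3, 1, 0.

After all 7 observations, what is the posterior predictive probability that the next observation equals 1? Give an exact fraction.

obs 1: x=1 → posterior Dirichlet(7/4, 13/2, 8/3, 12/5)
obs 2: x=1 → posterior Dirichlet(7/4, 15/2, 8/3, 12/5)
obs 3: x=1 → posterior Dirichlet(7/4, 17/2, 8/3, 12/5)
obs 4: x=3 → posterior Dirichlet(7/4, 17/2, 8/3, 17/5)
obs 5: x=3 → posterior Dirichlet(7/4, 17/2, 8/3, 22/5)
obs 6: x=1 → posterior Dirichlet(7/4, 19/2, 8/3, 22/5)
obs 7: x=0 → posterior Dirichlet(11/4, 19/2, 8/3, 22/5)

30/61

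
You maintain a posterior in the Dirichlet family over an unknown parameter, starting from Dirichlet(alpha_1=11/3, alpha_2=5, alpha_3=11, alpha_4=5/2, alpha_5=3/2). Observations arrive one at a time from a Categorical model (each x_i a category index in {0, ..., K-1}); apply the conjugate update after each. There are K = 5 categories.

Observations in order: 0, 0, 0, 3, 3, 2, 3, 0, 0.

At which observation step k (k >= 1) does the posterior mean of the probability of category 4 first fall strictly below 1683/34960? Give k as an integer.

obs 1: x=0 → posterior Dirichlet(14/3, 5, 11, 5/2, 3/2)
obs 2: x=0 → posterior Dirichlet(17/3, 5, 11, 5/2, 3/2)
obs 3: x=0 → posterior Dirichlet(20/3, 5, 11, 5/2, 3/2)
obs 4: x=3 → posterior Dirichlet(20/3, 5, 11, 7/2, 3/2)
obs 5: x=3 → posterior Dirichlet(20/3, 5, 11, 9/2, 3/2)
obs 6: x=2 → posterior Dirichlet(20/3, 5, 12, 9/2, 3/2)
obs 7: x=3 → posterior Dirichlet(20/3, 5, 12, 11/2, 3/2)
obs 8: x=0 → posterior Dirichlet(23/3, 5, 12, 11/2, 3/2)
obs 9: x=0 → posterior Dirichlet(26/3, 5, 12, 11/2, 3/2)

k = 8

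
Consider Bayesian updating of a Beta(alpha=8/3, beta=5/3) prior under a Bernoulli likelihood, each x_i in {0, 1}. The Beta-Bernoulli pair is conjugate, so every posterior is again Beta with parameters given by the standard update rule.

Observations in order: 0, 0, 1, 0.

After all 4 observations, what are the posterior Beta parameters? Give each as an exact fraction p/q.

obs 1: x=0 → posterior Beta(8/3, 8/3)
obs 2: x=0 → posterior Beta(8/3, 11/3)
obs 3: x=1 → posterior Beta(11/3, 11/3)
obs 4: x=0 → posterior Beta(11/3, 14/3)

alpha=11/3, beta=14/3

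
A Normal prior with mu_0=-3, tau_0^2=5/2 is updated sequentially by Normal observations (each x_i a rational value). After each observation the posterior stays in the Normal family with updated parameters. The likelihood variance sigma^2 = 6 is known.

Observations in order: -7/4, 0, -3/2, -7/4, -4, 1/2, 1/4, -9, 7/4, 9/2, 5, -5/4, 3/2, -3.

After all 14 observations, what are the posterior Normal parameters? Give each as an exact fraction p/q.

mu_0=-319/328, tau_0^2=15/41

obs 1: x=-7/4 → posterior Normal(-179/68, 30/17)
obs 2: x=0 → posterior Normal(-179/88, 15/11)
obs 3: x=-3/2 → posterior Normal(-209/108, 10/9)
obs 4: x=-7/4 → posterior Normal(-61/32, 15/16)
obs 5: x=-4 → posterior Normal(-81/37, 30/37)
obs 6: x=1/2 → posterior Normal(-157/84, 5/7)
obs 7: x=1/4 → posterior Normal(-309/188, 30/47)
obs 8: x=-9 → posterior Normal(-489/208, 15/26)
obs 9: x=7/4 → posterior Normal(-227/114, 10/19)
obs 10: x=9/2 → posterior Normal(-91/62, 15/31)
obs 11: x=5 → posterior Normal(-66/67, 30/67)
obs 12: x=-5/4 → posterior Normal(-289/288, 5/12)
obs 13: x=3/2 → posterior Normal(-37/44, 30/77)
obs 14: x=-3 → posterior Normal(-319/328, 15/41)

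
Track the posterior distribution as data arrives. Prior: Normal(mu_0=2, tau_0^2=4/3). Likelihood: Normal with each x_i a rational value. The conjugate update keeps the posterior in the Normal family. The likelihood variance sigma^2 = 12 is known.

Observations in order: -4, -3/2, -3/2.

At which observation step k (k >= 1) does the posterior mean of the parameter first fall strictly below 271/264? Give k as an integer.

k = 3

obs 1: x=-4 → posterior Normal(7/5, 6/5)
obs 2: x=-3/2 → posterior Normal(25/22, 12/11)
obs 3: x=-3/2 → posterior Normal(11/12, 1)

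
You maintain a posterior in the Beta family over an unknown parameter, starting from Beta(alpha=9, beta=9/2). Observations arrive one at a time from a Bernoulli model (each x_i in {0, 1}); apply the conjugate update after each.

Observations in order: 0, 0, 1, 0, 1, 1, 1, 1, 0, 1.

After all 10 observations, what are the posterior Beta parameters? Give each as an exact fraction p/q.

obs 1: x=0 → posterior Beta(9, 11/2)
obs 2: x=0 → posterior Beta(9, 13/2)
obs 3: x=1 → posterior Beta(10, 13/2)
obs 4: x=0 → posterior Beta(10, 15/2)
obs 5: x=1 → posterior Beta(11, 15/2)
obs 6: x=1 → posterior Beta(12, 15/2)
obs 7: x=1 → posterior Beta(13, 15/2)
obs 8: x=1 → posterior Beta(14, 15/2)
obs 9: x=0 → posterior Beta(14, 17/2)
obs 10: x=1 → posterior Beta(15, 17/2)

alpha=15, beta=17/2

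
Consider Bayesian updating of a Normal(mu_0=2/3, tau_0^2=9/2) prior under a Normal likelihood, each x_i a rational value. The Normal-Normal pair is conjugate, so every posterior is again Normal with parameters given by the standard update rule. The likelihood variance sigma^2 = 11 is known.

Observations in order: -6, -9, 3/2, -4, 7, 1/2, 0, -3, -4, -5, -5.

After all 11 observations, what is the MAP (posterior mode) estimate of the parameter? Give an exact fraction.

obs 1: x=-6 → posterior Normal(-118/93, 99/31)
obs 2: x=-9 → posterior Normal(-361/120, 99/40)
obs 3: x=3/2 → posterior Normal(-641/294, 99/49)
obs 4: x=-4 → posterior Normal(-857/348, 99/58)
obs 5: x=7 → posterior Normal(-479/402, 99/67)
obs 6: x=1/2 → posterior Normal(-113/114, 99/76)
obs 7: x=0 → posterior Normal(-226/255, 99/85)
obs 8: x=-3 → posterior Normal(-307/282, 99/94)
obs 9: x=-4 → posterior Normal(-415/309, 99/103)
obs 10: x=-5 → posterior Normal(-275/168, 99/112)
obs 11: x=-5 → posterior Normal(-685/363, 9/11)

-685/363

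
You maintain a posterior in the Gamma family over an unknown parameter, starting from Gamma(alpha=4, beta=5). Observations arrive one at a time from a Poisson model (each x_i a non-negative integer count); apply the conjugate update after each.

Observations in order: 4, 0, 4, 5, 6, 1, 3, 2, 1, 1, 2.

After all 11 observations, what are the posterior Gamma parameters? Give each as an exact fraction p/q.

alpha=33, beta=16

obs 1: x=4 → posterior Gamma(8, 6)
obs 2: x=0 → posterior Gamma(8, 7)
obs 3: x=4 → posterior Gamma(12, 8)
obs 4: x=5 → posterior Gamma(17, 9)
obs 5: x=6 → posterior Gamma(23, 10)
obs 6: x=1 → posterior Gamma(24, 11)
obs 7: x=3 → posterior Gamma(27, 12)
obs 8: x=2 → posterior Gamma(29, 13)
obs 9: x=1 → posterior Gamma(30, 14)
obs 10: x=1 → posterior Gamma(31, 15)
obs 11: x=2 → posterior Gamma(33, 16)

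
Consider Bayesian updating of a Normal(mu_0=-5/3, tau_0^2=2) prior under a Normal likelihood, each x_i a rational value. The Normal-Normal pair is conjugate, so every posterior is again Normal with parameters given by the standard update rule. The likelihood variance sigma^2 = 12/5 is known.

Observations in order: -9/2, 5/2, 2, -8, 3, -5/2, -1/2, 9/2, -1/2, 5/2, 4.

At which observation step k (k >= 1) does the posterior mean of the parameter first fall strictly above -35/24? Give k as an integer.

k = 2

obs 1: x=-9/2 → posterior Normal(-65/22, 12/11)
obs 2: x=5/2 → posterior Normal(-5/4, 3/4)
obs 3: x=2 → posterior Normal(-10/21, 4/7)
obs 4: x=-8 → posterior Normal(-25/13, 6/13)
obs 5: x=3 → posterior Normal(-35/31, 12/31)
obs 6: x=-5/2 → posterior Normal(-95/72, 1/3)
obs 7: x=-1/2 → posterior Normal(-50/41, 12/41)
obs 8: x=9/2 → posterior Normal(-55/92, 6/23)
obs 9: x=-1/2 → posterior Normal(-10/17, 4/17)
obs 10: x=5/2 → posterior Normal(-5/16, 3/14)
obs 11: x=4 → posterior Normal(5/122, 12/61)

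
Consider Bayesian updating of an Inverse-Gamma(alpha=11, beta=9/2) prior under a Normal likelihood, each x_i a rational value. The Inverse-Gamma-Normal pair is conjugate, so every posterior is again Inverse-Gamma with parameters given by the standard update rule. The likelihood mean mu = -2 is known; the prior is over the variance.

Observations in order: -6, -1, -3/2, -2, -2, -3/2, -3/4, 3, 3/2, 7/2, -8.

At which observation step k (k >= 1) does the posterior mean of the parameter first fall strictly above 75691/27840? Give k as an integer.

obs 1: x=-6 → posterior Inverse-Gamma(23/2, 25/2)
obs 2: x=-1 → posterior Inverse-Gamma(12, 13)
obs 3: x=-3/2 → posterior Inverse-Gamma(25/2, 105/8)
obs 4: x=-2 → posterior Inverse-Gamma(13, 105/8)
obs 5: x=-2 → posterior Inverse-Gamma(27/2, 105/8)
obs 6: x=-3/2 → posterior Inverse-Gamma(14, 53/4)
obs 7: x=-3/4 → posterior Inverse-Gamma(29/2, 449/32)
obs 8: x=3 → posterior Inverse-Gamma(15, 849/32)
obs 9: x=3/2 → posterior Inverse-Gamma(31/2, 1045/32)
obs 10: x=7/2 → posterior Inverse-Gamma(16, 1529/32)
obs 11: x=-8 → posterior Inverse-Gamma(33/2, 2105/32)

k = 10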